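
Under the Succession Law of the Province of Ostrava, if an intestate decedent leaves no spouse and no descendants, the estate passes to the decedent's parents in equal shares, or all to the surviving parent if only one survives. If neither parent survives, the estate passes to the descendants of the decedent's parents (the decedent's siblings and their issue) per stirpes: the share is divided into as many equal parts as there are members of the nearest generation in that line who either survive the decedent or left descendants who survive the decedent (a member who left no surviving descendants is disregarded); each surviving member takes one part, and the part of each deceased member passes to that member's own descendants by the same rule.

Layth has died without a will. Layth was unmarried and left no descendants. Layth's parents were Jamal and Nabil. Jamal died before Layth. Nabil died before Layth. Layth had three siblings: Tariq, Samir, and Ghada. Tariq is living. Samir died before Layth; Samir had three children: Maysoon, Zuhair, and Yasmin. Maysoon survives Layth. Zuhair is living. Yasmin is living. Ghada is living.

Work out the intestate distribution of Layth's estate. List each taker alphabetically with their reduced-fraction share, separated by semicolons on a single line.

Neither parent survives and there are no descendants, so the estate passes to Layth's siblings and their issue per stirpes.
The estate is divided into 3 equal shares of 1/3 among Tariq, Samir, Ghada.
Tariq is living and takes 1/3.
Samir predeceased; the 1/3 allotted to Samir's branch passes to Samir's issue by representation.
The 1/3 is divided into 3 equal shares of 1/9 among Maysoon, Zuhair, Yasmin.
Maysoon is living and takes 1/9.
Zuhair is living and takes 1/9.
Yasmin is living and takes 1/9.
Ghada is living and takes 1/3.

Ghada 1/3; Maysoon 1/9; Tariq 1/3; Yasmin 1/9; Zuhair 1/9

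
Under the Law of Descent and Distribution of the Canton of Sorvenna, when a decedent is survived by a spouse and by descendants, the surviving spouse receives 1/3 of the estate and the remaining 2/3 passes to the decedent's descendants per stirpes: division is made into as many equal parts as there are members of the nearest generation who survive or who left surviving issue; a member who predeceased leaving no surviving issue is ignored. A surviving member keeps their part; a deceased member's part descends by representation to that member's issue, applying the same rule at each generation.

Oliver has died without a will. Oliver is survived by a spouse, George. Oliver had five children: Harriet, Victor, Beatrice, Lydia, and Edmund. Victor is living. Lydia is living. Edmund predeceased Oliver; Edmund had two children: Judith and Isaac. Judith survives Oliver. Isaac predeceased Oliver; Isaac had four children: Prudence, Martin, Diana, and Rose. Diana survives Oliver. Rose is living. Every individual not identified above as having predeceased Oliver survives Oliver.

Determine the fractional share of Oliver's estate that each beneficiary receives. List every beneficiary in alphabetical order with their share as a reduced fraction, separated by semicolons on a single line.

George, as surviving spouse, takes 1/3.
The remaining 2/3 passes to Oliver's descendants per stirpes.
The 2/3 is divided into 5 equal shares of 2/15 among Harriet, Victor, Beatrice, Lydia, Edmund.
Harriet is living and takes 2/15.
Victor is living and takes 2/15.
Beatrice is living and takes 2/15.
Lydia is living and takes 2/15.
Edmund predeceased; the 2/15 allotted to Edmund's branch passes to Edmund's issue by representation.
The 2/15 is divided into 2 equal shares of 1/15 among Judith, Isaac.
Judith is living and takes 1/15.
Isaac predeceased; the 1/15 allotted to Isaac's branch passes to Isaac's issue by representation.
The 1/15 is divided into 4 equal shares of 1/60 among Prudence, Martin, Diana, Rose.
Prudence is living and takes 1/60.
Martin is living and takes 1/60.
Diana is living and takes 1/60.
Rose is living and takes 1/60.

Beatrice 2/15; Diana 1/60; George 1/3; Harriet 2/15; Judith 1/15; Lydia 2/15; Martin 1/60; Prudence 1/60; Rose 1/60; Victor 2/15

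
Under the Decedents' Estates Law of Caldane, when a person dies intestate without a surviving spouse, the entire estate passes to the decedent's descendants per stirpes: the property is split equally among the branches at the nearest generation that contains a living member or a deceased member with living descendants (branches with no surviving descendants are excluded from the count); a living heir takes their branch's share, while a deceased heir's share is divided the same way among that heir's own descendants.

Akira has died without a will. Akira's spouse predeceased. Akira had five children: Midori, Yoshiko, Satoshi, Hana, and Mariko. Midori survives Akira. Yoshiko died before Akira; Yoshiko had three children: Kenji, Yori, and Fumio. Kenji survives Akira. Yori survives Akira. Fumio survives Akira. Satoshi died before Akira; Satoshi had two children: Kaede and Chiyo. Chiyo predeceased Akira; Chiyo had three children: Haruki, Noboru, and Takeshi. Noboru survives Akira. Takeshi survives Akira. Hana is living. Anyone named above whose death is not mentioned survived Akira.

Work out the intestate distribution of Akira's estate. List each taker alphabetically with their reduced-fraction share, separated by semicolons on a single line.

There is no surviving spouse, so the entire estate passes to Akira's descendants per stirpes.
The estate is divided into 5 equal shares of 1/5 among Midori, Yoshiko, Satoshi, Hana, Mariko.
Midori is living and takes 1/5.
Yoshiko predeceased; the 1/5 allotted to Yoshiko's branch passes to Yoshiko's issue by representation.
The 1/5 is divided into 3 equal shares of 1/15 among Kenji, Yori, Fumio.
Kenji is living and takes 1/15.
Yori is living and takes 1/15.
Fumio is living and takes 1/15.
Satoshi predeceased; the 1/5 allotted to Satoshi's branch passes to Satoshi's issue by representation.
The 1/5 is divided into 2 equal shares of 1/10 among Kaede, Chiyo.
Kaede is living and takes 1/10.
Chiyo predeceased; the 1/10 allotted to Chiyo's branch passes to Chiyo's issue by representation.
The 1/10 is divided into 3 equal shares of 1/30 among Haruki, Noboru, Takeshi.
Haruki is living and takes 1/30.
Noboru is living and takes 1/30.
Takeshi is living and takes 1/30.
Hana is living and takes 1/5.
Mariko is living and takes 1/5.

Fumio 1/15; Hana 1/5; Haruki 1/30; Kaede 1/10; Kenji 1/15; Mariko 1/5; Midori 1/5; Noboru 1/30; Takeshi 1/30; Yori 1/15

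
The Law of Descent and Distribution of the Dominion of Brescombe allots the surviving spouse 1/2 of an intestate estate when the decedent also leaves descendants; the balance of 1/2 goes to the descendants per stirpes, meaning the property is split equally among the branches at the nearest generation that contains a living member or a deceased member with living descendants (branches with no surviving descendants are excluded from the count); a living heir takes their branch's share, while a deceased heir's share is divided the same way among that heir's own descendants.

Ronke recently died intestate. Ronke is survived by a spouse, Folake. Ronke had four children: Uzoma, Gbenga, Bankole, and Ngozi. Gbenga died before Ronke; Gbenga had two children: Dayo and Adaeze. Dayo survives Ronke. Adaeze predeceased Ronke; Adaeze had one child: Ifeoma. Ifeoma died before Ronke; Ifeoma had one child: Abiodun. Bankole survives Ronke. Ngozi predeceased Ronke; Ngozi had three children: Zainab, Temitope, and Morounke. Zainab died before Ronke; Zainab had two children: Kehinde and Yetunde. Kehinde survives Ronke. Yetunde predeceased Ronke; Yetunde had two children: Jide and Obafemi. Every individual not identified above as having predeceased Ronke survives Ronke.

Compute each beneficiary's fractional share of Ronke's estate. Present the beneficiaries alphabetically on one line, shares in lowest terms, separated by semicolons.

Folake, as surviving spouse, takes 1/2.
The remaining 1/2 passes to Ronke's descendants per stirpes.
The 1/2 is divided into 4 equal shares of 1/8 among Uzoma, Gbenga, Bankole, Ngozi.
Uzoma is living and takes 1/8.
Gbenga predeceased; the 1/8 allotted to Gbenga's branch passes to Gbenga's issue by representation.
The 1/8 is divided into 2 equal shares of 1/16 among Dayo, Adaeze.
Dayo is living and takes 1/16.
Adaeze predeceased; the 1/16 allotted to Adaeze's branch passes to Adaeze's issue by representation.
Ifeoma's line is the sole branch at this level, so the full 1/16 passes to Ifeoma's issue by representation.
Abiodun is the sole taker at this level and receives the full 1/16.
Bankole is living and takes 1/8.
Ngozi predeceased; the 1/8 allotted to Ngozi's branch passes to Ngozi's issue by representation.
The 1/8 is divided into 3 equal shares of 1/24 among Zainab, Temitope, Morounke.
Zainab predeceased; the 1/24 allotted to Zainab's branch passes to Zainab's issue by representation.
The 1/24 is divided into 2 equal shares of 1/48 among Kehinde, Yetunde.
Kehinde is living and takes 1/48.
Yetunde predeceased; the 1/48 allotted to Yetunde's branch passes to Yetunde's issue by representation.
The 1/48 is divided into 2 equal shares of 1/96 among Jide, Obafemi.
Jide is living and takes 1/96.
Obafemi is living and takes 1/96.
Temitope is living and takes 1/24.
Morounke is living and takes 1/24.

Abiodun 1/16; Bankole 1/8; Dayo 1/16; Folake 1/2; Jide 1/96; Kehinde 1/48; Morounke 1/24; Obafemi 1/96; Temitope 1/24; Uzoma 1/8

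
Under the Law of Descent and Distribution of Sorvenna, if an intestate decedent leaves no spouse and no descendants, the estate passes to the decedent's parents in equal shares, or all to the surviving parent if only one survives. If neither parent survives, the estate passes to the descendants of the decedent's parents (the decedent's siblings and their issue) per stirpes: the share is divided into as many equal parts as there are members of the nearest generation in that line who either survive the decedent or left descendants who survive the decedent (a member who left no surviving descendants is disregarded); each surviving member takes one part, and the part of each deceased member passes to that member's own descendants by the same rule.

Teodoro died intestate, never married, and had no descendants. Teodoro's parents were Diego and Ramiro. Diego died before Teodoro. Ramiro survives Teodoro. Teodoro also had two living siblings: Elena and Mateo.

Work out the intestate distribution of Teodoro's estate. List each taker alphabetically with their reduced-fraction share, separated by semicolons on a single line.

Only one parent, Ramiro, survives, so Ramiro takes the entire estate. The siblings take nothing because a surviving parent has priority.

Ramiro 1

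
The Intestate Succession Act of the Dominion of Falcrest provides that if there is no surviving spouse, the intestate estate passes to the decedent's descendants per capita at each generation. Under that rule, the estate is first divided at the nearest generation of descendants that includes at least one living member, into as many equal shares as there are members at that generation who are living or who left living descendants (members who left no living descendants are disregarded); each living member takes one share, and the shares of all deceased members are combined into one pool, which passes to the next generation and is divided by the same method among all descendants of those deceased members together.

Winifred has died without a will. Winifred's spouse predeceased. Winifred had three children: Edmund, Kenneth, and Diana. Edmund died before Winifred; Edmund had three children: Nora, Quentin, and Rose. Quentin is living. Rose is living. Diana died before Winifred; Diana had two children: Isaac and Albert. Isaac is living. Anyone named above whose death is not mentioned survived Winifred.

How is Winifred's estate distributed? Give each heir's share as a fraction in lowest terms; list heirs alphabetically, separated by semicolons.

Albert 2/15; Isaac 2/15; Kenneth 1/3; Nora 2/15; Quentin 2/15; Rose 2/15

There is no surviving spouse, so the entire estate passes to Winifred's descendants per capita at each generation.
At generation 1 (Edmund, Kenneth, Diana) there are 3 shares of (1)/3 = 1/3 each.
Living: Kenneth — each takes 1/3.
Deceased: Edmund and Diana. Their combined 2/3 is pooled and carried to generation 2.
At generation 2 (Nora, Quentin, Rose, Isaac, Albert) there are 5 shares of (2/3)/5 = 2/15 each.
Living: Nora, Quentin, Rose, Isaac, and Albert — each takes 2/15.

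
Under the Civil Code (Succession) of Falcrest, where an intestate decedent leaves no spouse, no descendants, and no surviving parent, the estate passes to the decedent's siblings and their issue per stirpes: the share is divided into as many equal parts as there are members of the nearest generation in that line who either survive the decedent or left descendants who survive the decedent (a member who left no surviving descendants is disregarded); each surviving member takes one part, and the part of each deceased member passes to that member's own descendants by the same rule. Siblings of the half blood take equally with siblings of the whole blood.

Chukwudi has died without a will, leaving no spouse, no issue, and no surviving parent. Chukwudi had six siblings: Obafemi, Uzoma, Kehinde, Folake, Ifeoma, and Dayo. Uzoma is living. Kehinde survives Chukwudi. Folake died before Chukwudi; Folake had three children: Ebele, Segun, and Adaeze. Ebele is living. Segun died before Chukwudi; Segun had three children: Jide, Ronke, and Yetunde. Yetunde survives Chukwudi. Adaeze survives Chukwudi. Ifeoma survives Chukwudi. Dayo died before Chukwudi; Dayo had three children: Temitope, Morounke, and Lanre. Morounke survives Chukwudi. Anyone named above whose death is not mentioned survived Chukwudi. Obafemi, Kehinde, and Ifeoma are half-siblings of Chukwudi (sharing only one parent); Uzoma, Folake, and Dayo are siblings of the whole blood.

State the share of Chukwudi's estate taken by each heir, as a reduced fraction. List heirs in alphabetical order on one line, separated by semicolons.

No spouse, descendants, or parent survives, so the estate passes to Chukwudi's siblings per stirpes.
Half-blood and whole-blood siblings take equally under the stated rule.
The estate is divided into 6 equal shares of 1/6 among Obafemi, Uzoma, Kehinde, Folake, Ifeoma, Dayo.
Obafemi is living and takes 1/6.
Uzoma is living and takes 1/6.
Kehinde is living and takes 1/6.
Folake predeceased; the 1/6 allotted to Folake's branch passes to Folake's issue by representation.
The 1/6 is divided into 3 equal shares of 1/18 among Ebele, Segun, Adaeze.
Ebele is living and takes 1/18.
Segun predeceased; the 1/18 allotted to Segun's branch passes to Segun's issue by representation.
The 1/18 is divided into 3 equal shares of 1/54 among Jide, Ronke, Yetunde.
Jide is living and takes 1/54.
Ronke is living and takes 1/54.
Yetunde is living and takes 1/54.
Adaeze is living and takes 1/18.
Ifeoma is living and takes 1/6.
Dayo predeceased; the 1/6 allotted to Dayo's branch passes to Dayo's issue by representation.
The 1/6 is divided into 3 equal shares of 1/18 among Temitope, Morounke, Lanre.
Temitope is living and takes 1/18.
Morounke is living and takes 1/18.
Lanre is living and takes 1/18.

Adaeze 1/18; Ebele 1/18; Ifeoma 1/6; Jide 1/54; Kehinde 1/6; Lanre 1/18; Morounke 1/18; Obafemi 1/6; Ronke 1/54; Temitope 1/18; Uzoma 1/6; Yetunde 1/54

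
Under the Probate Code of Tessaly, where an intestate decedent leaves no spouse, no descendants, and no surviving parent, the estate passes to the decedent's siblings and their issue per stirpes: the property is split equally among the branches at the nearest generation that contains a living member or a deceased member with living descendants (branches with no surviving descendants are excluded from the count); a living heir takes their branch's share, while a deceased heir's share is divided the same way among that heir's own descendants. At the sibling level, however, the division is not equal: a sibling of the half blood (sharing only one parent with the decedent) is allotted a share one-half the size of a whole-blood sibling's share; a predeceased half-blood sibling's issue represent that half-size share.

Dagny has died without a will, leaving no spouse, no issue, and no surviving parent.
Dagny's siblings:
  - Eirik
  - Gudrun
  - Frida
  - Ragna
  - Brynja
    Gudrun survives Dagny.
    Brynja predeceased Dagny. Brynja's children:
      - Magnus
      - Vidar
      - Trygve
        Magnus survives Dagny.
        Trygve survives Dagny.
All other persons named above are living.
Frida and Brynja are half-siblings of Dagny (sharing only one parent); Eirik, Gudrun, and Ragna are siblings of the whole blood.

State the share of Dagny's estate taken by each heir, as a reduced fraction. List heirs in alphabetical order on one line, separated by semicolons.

Eirik 1/4; Frida 1/8; Gudrun 1/4; Magnus 1/24; Ragna 1/4; Trygve 1/24; Vidar 1/24

No spouse, descendants, or parent survives, so the estate passes to Dagny's siblings per stirpes.
Half-blood siblings count for one-half the weight of whole-blood siblings at the initial division.
Dividing 1 in proportion to weights (total weight 4): Eirik (weight 1) → 1/4; Gudrun (weight 1) → 1/4; Frida (weight 1/2) → 1/8; Ragna (weight 1) → 1/4; Brynja (weight 1/2) → 1/8.
Eirik is living and takes 1/4.
Gudrun is living and takes 1/4.
Frida is living and takes 1/8.
Ragna is living and takes 1/4.
Brynja predeceased; the 1/8 allotted to Brynja's branch passes to Brynja's issue by representation.
The 1/8 is divided into 3 equal shares of 1/24 among Magnus, Vidar, Trygve.
Magnus is living and takes 1/24.
Vidar is living and takes 1/24.
Trygve is living and takes 1/24.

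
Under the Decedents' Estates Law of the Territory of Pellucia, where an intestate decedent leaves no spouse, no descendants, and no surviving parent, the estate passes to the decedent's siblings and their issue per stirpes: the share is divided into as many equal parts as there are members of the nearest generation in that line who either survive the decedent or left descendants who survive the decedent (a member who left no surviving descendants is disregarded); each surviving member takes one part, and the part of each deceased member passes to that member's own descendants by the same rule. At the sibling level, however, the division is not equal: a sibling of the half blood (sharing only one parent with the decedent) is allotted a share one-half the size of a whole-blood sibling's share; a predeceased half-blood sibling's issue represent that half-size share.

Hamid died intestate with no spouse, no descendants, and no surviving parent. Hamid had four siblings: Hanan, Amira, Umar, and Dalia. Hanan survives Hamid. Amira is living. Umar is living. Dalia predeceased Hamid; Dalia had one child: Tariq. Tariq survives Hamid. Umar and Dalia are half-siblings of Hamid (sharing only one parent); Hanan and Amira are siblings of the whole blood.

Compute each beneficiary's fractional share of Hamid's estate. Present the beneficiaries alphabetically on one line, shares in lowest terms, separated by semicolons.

Amira 1/3; Hanan 1/3; Tariq 1/6; Umar 1/6

No spouse, descendants, or parent survives, so the estate passes to Hamid's siblings per stirpes.
Half-blood siblings count for one-half the weight of whole-blood siblings at the initial division.
Dividing 1 in proportion to weights (total weight 3): Hanan (weight 1) → 1/3; Amira (weight 1) → 1/3; Umar (weight 1/2) → 1/6; Dalia (weight 1/2) → 1/6.
Hanan is living and takes 1/3.
Amira is living and takes 1/3.
Umar is living and takes 1/6.
Dalia predeceased; the 1/6 allotted to Dalia's branch passes to Dalia's issue by representation.
Tariq is the sole taker at this level and receives the full 1/6.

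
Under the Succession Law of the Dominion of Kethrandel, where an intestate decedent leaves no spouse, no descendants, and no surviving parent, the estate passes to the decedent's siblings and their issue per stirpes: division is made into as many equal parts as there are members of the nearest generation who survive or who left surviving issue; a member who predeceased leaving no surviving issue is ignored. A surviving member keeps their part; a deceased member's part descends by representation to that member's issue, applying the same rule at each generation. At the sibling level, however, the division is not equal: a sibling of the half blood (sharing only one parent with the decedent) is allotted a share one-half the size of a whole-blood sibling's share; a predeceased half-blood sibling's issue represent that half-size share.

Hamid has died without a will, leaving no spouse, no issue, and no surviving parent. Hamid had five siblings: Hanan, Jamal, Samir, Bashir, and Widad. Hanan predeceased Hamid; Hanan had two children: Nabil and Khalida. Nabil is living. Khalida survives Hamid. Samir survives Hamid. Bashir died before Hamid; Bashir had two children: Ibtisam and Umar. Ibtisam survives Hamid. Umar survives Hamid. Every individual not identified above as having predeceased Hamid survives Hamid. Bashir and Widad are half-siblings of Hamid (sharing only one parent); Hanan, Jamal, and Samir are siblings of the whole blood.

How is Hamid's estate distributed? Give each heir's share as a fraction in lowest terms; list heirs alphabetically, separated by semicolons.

Ibtisam 1/16; Jamal 1/4; Khalida 1/8; Nabil 1/8; Samir 1/4; Umar 1/16; Widad 1/8

No spouse, descendants, or parent survives, so the estate passes to Hamid's siblings per stirpes.
Half-blood siblings count for one-half the weight of whole-blood siblings at the initial division.
Dividing 1 in proportion to weights (total weight 4): Hanan (weight 1) → 1/4; Jamal (weight 1) → 1/4; Samir (weight 1) → 1/4; Bashir (weight 1/2) → 1/8; Widad (weight 1/2) → 1/8.
Hanan predeceased; the 1/4 allotted to Hanan's branch passes to Hanan's issue by representation.
The 1/4 is divided into 2 equal shares of 1/8 among Nabil, Khalida.
Nabil is living and takes 1/8.
Khalida is living and takes 1/8.
Jamal is living and takes 1/4.
Samir is living and takes 1/4.
Bashir predeceased; the 1/8 allotted to Bashir's branch passes to Bashir's issue by representation.
The 1/8 is divided into 2 equal shares of 1/16 among Ibtisam, Umar.
Ibtisam is living and takes 1/16.
Umar is living and takes 1/16.
Widad is living and takes 1/8.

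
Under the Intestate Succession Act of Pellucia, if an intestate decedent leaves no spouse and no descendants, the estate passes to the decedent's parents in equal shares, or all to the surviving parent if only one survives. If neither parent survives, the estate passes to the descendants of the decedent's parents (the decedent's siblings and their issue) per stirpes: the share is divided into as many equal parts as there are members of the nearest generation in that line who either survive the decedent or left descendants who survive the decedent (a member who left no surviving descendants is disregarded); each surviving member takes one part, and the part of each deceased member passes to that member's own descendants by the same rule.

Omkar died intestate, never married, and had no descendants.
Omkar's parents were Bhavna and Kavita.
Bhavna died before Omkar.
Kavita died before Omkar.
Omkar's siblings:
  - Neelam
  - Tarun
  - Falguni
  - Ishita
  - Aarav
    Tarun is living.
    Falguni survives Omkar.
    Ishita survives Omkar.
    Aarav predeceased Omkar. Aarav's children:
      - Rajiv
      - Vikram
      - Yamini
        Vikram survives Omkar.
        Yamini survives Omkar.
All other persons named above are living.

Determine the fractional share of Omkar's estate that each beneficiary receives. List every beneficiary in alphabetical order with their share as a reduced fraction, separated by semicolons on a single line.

Neither parent survives and there are no descendants, so the estate passes to Omkar's siblings and their issue per stirpes.
The estate is divided into 5 equal shares of 1/5 among Neelam, Tarun, Falguni, Ishita, Aarav.
Neelam is living and takes 1/5.
Tarun is living and takes 1/5.
Falguni is living and takes 1/5.
Ishita is living and takes 1/5.
Aarav predeceased; the 1/5 allotted to Aarav's branch passes to Aarav's issue by representation.
The 1/5 is divided into 3 equal shares of 1/15 among Rajiv, Vikram, Yamini.
Rajiv is living and takes 1/15.
Vikram is living and takes 1/15.
Yamini is living and takes 1/15.

Falguni 1/5; Ishita 1/5; Neelam 1/5; Rajiv 1/15; Tarun 1/5; Vikram 1/15; Yamini 1/15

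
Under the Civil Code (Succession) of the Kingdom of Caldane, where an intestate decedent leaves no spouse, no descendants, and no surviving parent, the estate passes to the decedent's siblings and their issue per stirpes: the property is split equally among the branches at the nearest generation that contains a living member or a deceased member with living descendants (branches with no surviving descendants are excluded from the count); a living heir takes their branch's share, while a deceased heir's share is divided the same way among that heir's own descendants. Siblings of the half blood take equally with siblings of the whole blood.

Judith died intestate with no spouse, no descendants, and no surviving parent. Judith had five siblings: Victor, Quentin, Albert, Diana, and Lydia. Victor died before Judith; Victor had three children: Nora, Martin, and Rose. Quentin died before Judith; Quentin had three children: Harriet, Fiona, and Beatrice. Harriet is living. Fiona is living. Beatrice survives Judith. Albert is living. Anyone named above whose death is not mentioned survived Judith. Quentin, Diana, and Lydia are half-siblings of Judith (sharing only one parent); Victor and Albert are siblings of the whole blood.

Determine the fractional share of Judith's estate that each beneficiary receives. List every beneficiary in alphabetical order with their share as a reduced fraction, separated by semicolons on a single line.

Albert 1/5; Beatrice 1/15; Diana 1/5; Fiona 1/15; Harriet 1/15; Lydia 1/5; Martin 1/15; Nora 1/15; Rose 1/15

No spouse, descendants, or parent survives, so the estate passes to Judith's siblings per stirpes.
Half-blood and whole-blood siblings take equally under the stated rule.
The estate is divided into 5 equal shares of 1/5 among Victor, Quentin, Albert, Diana, Lydia.
Victor predeceased; the 1/5 allotted to Victor's branch passes to Victor's issue by representation.
The 1/5 is divided into 3 equal shares of 1/15 among Nora, Martin, Rose.
Nora is living and takes 1/15.
Martin is living and takes 1/15.
Rose is living and takes 1/15.
Quentin predeceased; the 1/5 allotted to Quentin's branch passes to Quentin's issue by representation.
The 1/5 is divided into 3 equal shares of 1/15 among Harriet, Fiona, Beatrice.
Harriet is living and takes 1/15.
Fiona is living and takes 1/15.
Beatrice is living and takes 1/15.
Albert is living and takes 1/5.
Diana is living and takes 1/5.
Lydia is living and takes 1/5.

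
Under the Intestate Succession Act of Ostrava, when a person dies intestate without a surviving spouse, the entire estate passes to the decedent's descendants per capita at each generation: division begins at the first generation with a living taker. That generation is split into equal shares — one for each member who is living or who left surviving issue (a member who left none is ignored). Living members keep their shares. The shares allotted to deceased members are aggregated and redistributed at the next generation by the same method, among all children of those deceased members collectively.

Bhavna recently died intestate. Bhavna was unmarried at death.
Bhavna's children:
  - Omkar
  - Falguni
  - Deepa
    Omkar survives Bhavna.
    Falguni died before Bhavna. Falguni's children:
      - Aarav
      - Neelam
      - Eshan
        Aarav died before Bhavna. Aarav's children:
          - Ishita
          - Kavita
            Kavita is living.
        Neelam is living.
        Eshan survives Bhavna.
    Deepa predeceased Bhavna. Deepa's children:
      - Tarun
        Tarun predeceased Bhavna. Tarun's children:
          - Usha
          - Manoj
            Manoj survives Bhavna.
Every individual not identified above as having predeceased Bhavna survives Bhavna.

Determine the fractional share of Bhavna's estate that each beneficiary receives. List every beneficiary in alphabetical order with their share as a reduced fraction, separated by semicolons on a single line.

There is no surviving spouse, so the entire estate passes to Bhavna's descendants per capita at each generation.
At generation 1 (Omkar, Falguni, Deepa) there are 3 shares of (1)/3 = 1/3 each.
Living: Omkar — each takes 1/3.
Deceased: Falguni and Deepa. Their combined 2/3 is pooled and carried to generation 2.
At generation 2 (Aarav, Neelam, Eshan, Tarun) there are 4 shares of (2/3)/4 = 1/6 each.
Living: Neelam and Eshan — each takes 1/6.
Deceased: Aarav and Tarun. Their combined 1/3 is pooled and carried to generation 3.
At generation 3 (Ishita, Kavita, Usha, Manoj) there are 4 shares of (1/3)/4 = 1/12 each.
Living: Ishita, Kavita, Usha, and Manoj — each takes 1/12.

Eshan 1/6; Ishita 1/12; Kavita 1/12; Manoj 1/12; Neelam 1/6; Omkar 1/3; Usha 1/12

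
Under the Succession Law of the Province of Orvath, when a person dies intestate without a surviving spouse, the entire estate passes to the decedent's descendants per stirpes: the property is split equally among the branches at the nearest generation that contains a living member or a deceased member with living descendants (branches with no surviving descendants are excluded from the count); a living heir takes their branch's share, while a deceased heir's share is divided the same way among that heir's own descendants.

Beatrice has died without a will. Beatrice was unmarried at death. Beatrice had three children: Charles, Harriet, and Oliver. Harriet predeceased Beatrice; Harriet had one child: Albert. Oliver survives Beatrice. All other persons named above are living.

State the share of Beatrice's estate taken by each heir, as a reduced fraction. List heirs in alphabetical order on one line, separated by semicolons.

Albert 1/3; Charles 1/3; Oliver 1/3

There is no surviving spouse, so the entire estate passes to Beatrice's descendants per stirpes.
The estate is divided into 3 equal shares of 1/3 among Charles, Harriet, Oliver.
Charles is living and takes 1/3.
Harriet predeceased; the 1/3 allotted to Harriet's branch passes to Harriet's issue by representation.
Albert is the sole taker at this level and receives the full 1/3.
Oliver is living and takes 1/3.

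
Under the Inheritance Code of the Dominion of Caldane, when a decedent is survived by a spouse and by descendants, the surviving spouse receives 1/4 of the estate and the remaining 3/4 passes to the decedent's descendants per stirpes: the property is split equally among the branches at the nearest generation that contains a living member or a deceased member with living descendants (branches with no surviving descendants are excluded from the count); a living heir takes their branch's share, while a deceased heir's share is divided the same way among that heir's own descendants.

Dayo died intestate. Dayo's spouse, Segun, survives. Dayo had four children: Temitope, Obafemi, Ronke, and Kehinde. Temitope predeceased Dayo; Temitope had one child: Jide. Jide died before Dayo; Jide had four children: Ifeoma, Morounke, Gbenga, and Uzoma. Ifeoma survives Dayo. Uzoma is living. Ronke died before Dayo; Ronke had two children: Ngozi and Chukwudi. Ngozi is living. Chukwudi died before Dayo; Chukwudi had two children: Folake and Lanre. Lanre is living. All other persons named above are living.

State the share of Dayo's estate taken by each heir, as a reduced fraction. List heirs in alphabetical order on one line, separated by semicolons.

Folake 3/64; Gbenga 3/64; Ifeoma 3/64; Kehinde 3/16; Lanre 3/64; Morounke 3/64; Ngozi 3/32; Obafemi 3/16; Segun 1/4; Uzoma 3/64

Segun, as surviving spouse, takes 1/4.
The remaining 3/4 passes to Dayo's descendants per stirpes.
The 3/4 is divided into 4 equal shares of 3/16 among Temitope, Obafemi, Ronke, Kehinde.
Temitope predeceased; the 3/16 allotted to Temitope's branch passes to Temitope's issue by representation.
Jide's line is the sole branch at this level, so the full 3/16 passes to Jide's issue by representation.
The 3/16 is divided into 4 equal shares of 3/64 among Ifeoma, Morounke, Gbenga, Uzoma.
Ifeoma is living and takes 3/64.
Morounke is living and takes 3/64.
Gbenga is living and takes 3/64.
Uzoma is living and takes 3/64.
Obafemi is living and takes 3/16.
Ronke predeceased; the 3/16 allotted to Ronke's branch passes to Ronke's issue by representation.
The 3/16 is divided into 2 equal shares of 3/32 among Ngozi, Chukwudi.
Ngozi is living and takes 3/32.
Chukwudi predeceased; the 3/32 allotted to Chukwudi's branch passes to Chukwudi's issue by representation.
The 3/32 is divided into 2 equal shares of 3/64 among Folake, Lanre.
Folake is living and takes 3/64.
Lanre is living and takes 3/64.
Kehinde is living and takes 3/16.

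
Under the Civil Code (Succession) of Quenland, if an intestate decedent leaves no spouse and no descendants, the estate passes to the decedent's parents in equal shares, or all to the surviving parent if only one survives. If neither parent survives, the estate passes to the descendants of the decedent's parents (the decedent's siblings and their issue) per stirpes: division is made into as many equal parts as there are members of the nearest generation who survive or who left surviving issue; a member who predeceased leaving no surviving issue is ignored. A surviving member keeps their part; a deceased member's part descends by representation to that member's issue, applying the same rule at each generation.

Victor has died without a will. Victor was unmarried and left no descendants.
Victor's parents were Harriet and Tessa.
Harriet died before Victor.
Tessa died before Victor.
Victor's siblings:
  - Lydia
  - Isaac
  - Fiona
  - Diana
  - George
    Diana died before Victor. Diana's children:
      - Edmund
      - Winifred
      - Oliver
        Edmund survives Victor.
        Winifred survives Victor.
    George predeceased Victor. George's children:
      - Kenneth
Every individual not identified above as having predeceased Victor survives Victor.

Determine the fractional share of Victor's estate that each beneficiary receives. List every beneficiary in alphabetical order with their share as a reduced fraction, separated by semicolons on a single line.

Neither parent survives and there are no descendants, so the estate passes to Victor's siblings and their issue per stirpes.
The estate is divided into 5 equal shares of 1/5 among Lydia, Isaac, Fiona, Diana, George.
Lydia is living and takes 1/5.
Isaac is living and takes 1/5.
Fiona is living and takes 1/5.
Diana predeceased; the 1/5 allotted to Diana's branch passes to Diana's issue by representation.
The 1/5 is divided into 3 equal shares of 1/15 among Edmund, Winifred, Oliver.
Edmund is living and takes 1/15.
Winifred is living and takes 1/15.
Oliver is living and takes 1/15.
George predeceased; the 1/5 allotted to George's branch passes to George's issue by representation.
Kenneth is the sole taker at this level and receives the full 1/5.

Edmund 1/15; Fiona 1/5; Isaac 1/5; Kenneth 1/5; Lydia 1/5; Oliver 1/15; Winifred 1/15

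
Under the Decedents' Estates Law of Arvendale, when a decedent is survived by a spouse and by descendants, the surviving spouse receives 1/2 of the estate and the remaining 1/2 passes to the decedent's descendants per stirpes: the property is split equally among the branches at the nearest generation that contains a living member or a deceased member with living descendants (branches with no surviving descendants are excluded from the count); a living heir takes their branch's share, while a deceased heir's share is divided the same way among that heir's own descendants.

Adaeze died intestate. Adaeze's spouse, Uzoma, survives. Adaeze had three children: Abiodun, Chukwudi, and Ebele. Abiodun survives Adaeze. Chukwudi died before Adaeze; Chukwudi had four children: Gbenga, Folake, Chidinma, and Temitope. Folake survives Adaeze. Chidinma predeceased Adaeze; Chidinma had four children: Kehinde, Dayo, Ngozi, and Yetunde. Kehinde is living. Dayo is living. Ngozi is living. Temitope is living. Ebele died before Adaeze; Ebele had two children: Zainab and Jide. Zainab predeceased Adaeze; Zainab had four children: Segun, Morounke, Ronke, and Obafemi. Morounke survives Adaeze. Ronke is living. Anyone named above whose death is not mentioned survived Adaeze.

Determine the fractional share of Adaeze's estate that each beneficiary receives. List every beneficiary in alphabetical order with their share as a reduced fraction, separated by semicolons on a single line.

Abiodun 1/6; Dayo 1/96; Folake 1/24; Gbenga 1/24; Jide 1/12; Kehinde 1/96; Morounke 1/48; Ngozi 1/96; Obafemi 1/48; Ronke 1/48; Segun 1/48; Temitope 1/24; Uzoma 1/2; Yetunde 1/96

Uzoma, as surviving spouse, takes 1/2.
The remaining 1/2 passes to Adaeze's descendants per stirpes.
The 1/2 is divided into 3 equal shares of 1/6 among Abiodun, Chukwudi, Ebele.
Abiodun is living and takes 1/6.
Chukwudi predeceased; the 1/6 allotted to Chukwudi's branch passes to Chukwudi's issue by representation.
The 1/6 is divided into 4 equal shares of 1/24 among Gbenga, Folake, Chidinma, Temitope.
Gbenga is living and takes 1/24.
Folake is living and takes 1/24.
Chidinma predeceased; the 1/24 allotted to Chidinma's branch passes to Chidinma's issue by representation.
The 1/24 is divided into 4 equal shares of 1/96 among Kehinde, Dayo, Ngozi, Yetunde.
Kehinde is living and takes 1/96.
Dayo is living and takes 1/96.
Ngozi is living and takes 1/96.
Yetunde is living and takes 1/96.
Temitope is living and takes 1/24.
Ebele predeceased; the 1/6 allotted to Ebele's branch passes to Ebele's issue by representation.
The 1/6 is divided into 2 equal shares of 1/12 among Zainab, Jide.
Zainab predeceased; the 1/12 allotted to Zainab's branch passes to Zainab's issue by representation.
The 1/12 is divided into 4 equal shares of 1/48 among Segun, Morounke, Ronke, Obafemi.
Segun is living and takes 1/48.
Morounke is living and takes 1/48.
Ronke is living and takes 1/48.
Obafemi is living and takes 1/48.
Jide is living and takes 1/12.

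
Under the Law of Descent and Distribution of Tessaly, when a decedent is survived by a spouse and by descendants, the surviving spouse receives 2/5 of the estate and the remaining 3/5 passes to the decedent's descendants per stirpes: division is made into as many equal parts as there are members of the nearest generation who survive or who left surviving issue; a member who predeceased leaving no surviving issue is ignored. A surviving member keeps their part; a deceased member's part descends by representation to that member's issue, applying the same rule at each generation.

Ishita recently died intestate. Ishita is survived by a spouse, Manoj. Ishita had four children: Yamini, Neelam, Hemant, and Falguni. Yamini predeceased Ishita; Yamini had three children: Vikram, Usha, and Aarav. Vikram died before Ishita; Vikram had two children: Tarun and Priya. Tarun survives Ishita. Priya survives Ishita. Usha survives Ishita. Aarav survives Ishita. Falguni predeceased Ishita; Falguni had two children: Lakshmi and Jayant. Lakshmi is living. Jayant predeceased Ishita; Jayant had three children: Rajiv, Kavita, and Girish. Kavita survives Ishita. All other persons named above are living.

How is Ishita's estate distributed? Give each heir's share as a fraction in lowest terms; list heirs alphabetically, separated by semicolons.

Manoj, as surviving spouse, takes 2/5.
The remaining 3/5 passes to Ishita's descendants per stirpes.
The 3/5 is divided into 4 equal shares of 3/20 among Yamini, Neelam, Hemant, Falguni.
Yamini predeceased; the 3/20 allotted to Yamini's branch passes to Yamini's issue by representation.
The 3/20 is divided into 3 equal shares of 1/20 among Vikram, Usha, Aarav.
Vikram predeceased; the 1/20 allotted to Vikram's branch passes to Vikram's issue by representation.
The 1/20 is divided into 2 equal shares of 1/40 among Tarun, Priya.
Tarun is living and takes 1/40.
Priya is living and takes 1/40.
Usha is living and takes 1/20.
Aarav is living and takes 1/20.
Neelam is living and takes 3/20.
Hemant is living and takes 3/20.
Falguni predeceased; the 3/20 allotted to Falguni's branch passes to Falguni's issue by representation.
The 3/20 is divided into 2 equal shares of 3/40 among Lakshmi, Jayant.
Lakshmi is living and takes 3/40.
Jayant predeceased; the 3/40 allotted to Jayant's branch passes to Jayant's issue by representation.
The 3/40 is divided into 3 equal shares of 1/40 among Rajiv, Kavita, Girish.
Rajiv is living and takes 1/40.
Kavita is living and takes 1/40.
Girish is living and takes 1/40.

Aarav 1/20; Girish 1/40; Hemant 3/20; Kavita 1/40; Lakshmi 3/40; Manoj 2/5; Neelam 3/20; Priya 1/40; Rajiv 1/40; Tarun 1/40; Usha 1/20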